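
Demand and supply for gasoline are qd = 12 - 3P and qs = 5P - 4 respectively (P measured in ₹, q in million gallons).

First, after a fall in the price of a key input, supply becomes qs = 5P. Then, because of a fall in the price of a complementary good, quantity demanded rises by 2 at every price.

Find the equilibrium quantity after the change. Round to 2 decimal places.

8.75

Original equilibrium: 12 - 3P = 5P - 4 gives 16 = 8P, so P = 2 and q = 6.
After the shift, demand is qd = 14 - 3P and supply is qs = 5P.
Equate the new curves: 14 - 3P = 5P, giving 14 = 8P, P = 1.75, q = 8.75.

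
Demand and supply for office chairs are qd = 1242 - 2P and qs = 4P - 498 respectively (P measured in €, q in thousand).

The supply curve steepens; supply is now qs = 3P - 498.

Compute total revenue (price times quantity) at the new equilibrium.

190008

Solve the original market: 1242 - 2P = 4P - 498, hence P = 290 and q = 662.
With the change applied: demand qd = 1242 - 2P, supply qs = 3P - 498.
Clearing the new market: 1242 - 2P = 3P - 498, so P = 348 and q = 546.
New expenditure = 348 × 546 = 190008.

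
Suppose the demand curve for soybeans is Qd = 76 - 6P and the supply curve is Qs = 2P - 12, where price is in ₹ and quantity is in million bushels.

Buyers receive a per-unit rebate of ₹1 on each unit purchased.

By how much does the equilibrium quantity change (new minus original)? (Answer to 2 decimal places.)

Before the shock: 76 - 6P = 2P - 12 ⇒ 88 = 8P ⇒ P = 11, Q = 10.
Since buyers' out-of-pocket price is the market price minus the rebate, the effective demand curve becomes Qd = 82 - 6P.
New equilibrium: 82 - 6P = 2P - 12 ⇒ 94 = 8P ⇒ P = 11.75, Q = 11.5.
ΔQ = 11.5 − 10 = +1.50.

+1.50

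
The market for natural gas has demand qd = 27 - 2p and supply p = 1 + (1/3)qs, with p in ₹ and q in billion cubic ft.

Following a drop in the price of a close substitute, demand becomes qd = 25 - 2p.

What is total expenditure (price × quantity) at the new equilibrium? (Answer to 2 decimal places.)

Initially, 27 - 2p = 3p - 3, so 30 = 5p and p = 6, q = 15.
The new curves are qd = 25 - 2p (demand) and qs = 3p - 3 (supply).
Setting them equal: 25 - 2p = 3p - 3 → 28 = 5p, so p = 5.6 and q = 13.8.
New expenditure = 5.6 × 13.8 = 77.28.

77.28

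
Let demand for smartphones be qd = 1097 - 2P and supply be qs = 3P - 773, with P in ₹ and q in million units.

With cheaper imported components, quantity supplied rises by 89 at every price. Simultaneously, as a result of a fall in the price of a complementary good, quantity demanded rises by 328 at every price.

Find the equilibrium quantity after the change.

581.4

Before the shock: 1097 - 2P = 3P - 773 ⇒ 1870 = 5P ⇒ P = 374, q = 349.
The new curves are qd = 1425 - 2P (demand) and qs = 3P - 684 (supply).
Equate the new curves: 1425 - 2P = 3P - 684, giving 2109 = 5P, P = 421.8, q = 581.4.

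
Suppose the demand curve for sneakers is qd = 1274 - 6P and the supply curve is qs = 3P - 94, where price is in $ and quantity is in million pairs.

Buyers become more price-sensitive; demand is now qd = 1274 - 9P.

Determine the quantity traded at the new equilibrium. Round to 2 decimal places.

248.00

Solve the original market: 1274 - 6P = 3P - 94, hence P = 152 and q = 362.
With the change applied: demand qd = 1274 - 9P, supply qs = 3P - 94.
Equate the new curves: 1274 - 9P = 3P - 94, giving 1368 = 12P, P = 114, q = 248.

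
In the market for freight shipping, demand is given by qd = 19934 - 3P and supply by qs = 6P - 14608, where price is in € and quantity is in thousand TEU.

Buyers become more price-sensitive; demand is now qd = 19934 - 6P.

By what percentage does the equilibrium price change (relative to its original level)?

-25

Solve the original market: 19934 - 3P = 6P - 14608, hence P = 3838 and q = 8420.
The new curves are qd = 19934 - 6P (demand) and qs = 6P - 14608 (supply).
New equilibrium: 19934 - 6P = 6P - 14608 ⇒ 34542 = 12P ⇒ P = 2878.5, q = 2663.
%ΔP = (2878.5 − 3838) / 3838 × 100 = -25%.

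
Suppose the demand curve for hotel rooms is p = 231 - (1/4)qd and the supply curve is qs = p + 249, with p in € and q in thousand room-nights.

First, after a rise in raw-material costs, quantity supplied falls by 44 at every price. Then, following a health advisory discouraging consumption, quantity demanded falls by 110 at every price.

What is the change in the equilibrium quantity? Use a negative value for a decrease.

-57.2

Original equilibrium: 924 - 4p = p + 249 gives 675 = 5p, so p = 135 and q = 384.
The new curves are qd = 814 - 4p (demand) and qs = p + 205 (supply).
New equilibrium: 814 - 4p = p + 205 ⇒ 609 = 5p ⇒ p = 121.8, q = 326.8.
Δq = 326.8 − 384 = -57.2.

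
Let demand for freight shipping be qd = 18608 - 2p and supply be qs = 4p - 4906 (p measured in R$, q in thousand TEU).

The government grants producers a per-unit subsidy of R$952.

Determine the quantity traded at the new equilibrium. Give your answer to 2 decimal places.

12039.33

Initially, 18608 - 2p = 4p - 4906, so 23514 = 6p and p = 3919, q = 10770.
Since sellers receive the price plus the subsidy, the effective supply curve becomes qs = 4p - 1098.
Equate the new curves: 18608 - 2p = 4p - 1098, giving 19706 = 6p, p = 9853/3 ≈ 3284.3333, q = 36118/3 ≈ 12039.3333.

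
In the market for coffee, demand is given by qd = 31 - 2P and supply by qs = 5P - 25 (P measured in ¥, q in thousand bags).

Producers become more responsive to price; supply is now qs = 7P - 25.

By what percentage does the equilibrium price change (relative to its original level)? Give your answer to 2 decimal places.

Before the shock: 31 - 2P = 5P - 25 ⇒ 56 = 7P ⇒ P = 8, q = 15.
With the change applied: demand qd = 31 - 2P, supply qs = 7P - 25.
Setting them equal: 31 - 2P = 7P - 25 → 56 = 9P, so P = 56/9 ≈ 6.2222 and q = 167/9 ≈ 18.5556.
%ΔP = (6.2222 − 8) / 8 × 100 = -22.22%.

-22.22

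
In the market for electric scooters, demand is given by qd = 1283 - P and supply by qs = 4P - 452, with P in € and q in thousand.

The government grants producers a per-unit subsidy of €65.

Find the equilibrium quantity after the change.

988

Solve the original market: 1283 - P = 4P - 452, hence P = 347 and q = 936.
Since sellers receive the price plus the subsidy, the effective supply curve becomes qs = 4P - 192.
Clearing the new market: 1283 - P = 4P - 192, so P = 295 and q = 988.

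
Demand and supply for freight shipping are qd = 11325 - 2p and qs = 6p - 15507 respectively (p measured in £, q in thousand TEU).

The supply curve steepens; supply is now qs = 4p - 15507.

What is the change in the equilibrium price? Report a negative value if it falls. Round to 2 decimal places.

+1118.00

Solve the original market: 11325 - 2p = 6p - 15507, hence p = 3354 and q = 4617.
The new curves are qd = 11325 - 2p (demand) and qs = 4p - 15507 (supply).
Clearing the new market: 11325 - 2p = 4p - 15507, so p = 4472 and q = 2381.
Δp = 4472 − 3354 = +1118.00.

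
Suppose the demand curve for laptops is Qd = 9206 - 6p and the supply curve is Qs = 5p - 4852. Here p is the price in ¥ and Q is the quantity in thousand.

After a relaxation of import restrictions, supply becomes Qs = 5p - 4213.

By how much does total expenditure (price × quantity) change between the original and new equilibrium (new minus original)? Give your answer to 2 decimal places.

Before the shock: 9206 - 6p = 5p - 4852 ⇒ 14058 = 11p ⇒ p = 1278, Q = 1538.
The new curves are Qd = 9206 - 6p (demand) and Qs = 5p - 4213 (supply).
Equate the new curves: 9206 - 6p = 5p - 4213, giving 13419 = 11p, p = 13419/11 ≈ 1219.9091, Q = 20752/11 ≈ 1886.5455.
Expenditure moves from 1278×1538 = 1965564 to 1219.9091×1886.5455 = 2301413.9504; change = +335849.95.

+335849.95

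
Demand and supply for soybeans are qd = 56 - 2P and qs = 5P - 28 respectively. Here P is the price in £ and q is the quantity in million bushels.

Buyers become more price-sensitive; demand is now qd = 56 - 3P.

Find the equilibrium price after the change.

10.5

Solve the original market: 56 - 2P = 5P - 28, hence P = 12 and q = 32.
After the shift, demand is qd = 56 - 3P and supply is qs = 5P - 28.
Clearing the new market: 56 - 3P = 5P - 28, so P = 10.5 and q = 24.5.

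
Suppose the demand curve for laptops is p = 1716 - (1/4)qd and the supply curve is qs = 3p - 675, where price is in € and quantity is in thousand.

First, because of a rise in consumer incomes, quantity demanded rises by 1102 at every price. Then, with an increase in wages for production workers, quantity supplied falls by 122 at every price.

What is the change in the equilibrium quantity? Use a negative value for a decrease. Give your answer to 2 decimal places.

+402.57

Before the shock: 6864 - 4p = 3p - 675 ⇒ 7539 = 7p ⇒ p = 1077, q = 2556.
With the change applied: demand qd = 7966 - 4p, supply qs = 3p - 797.
Setting them equal: 7966 - 4p = 3p - 797 → 8763 = 7p, so p = 8763/7 ≈ 1251.8571 and q = 20710/7 ≈ 2958.5714.
Δq = 2958.5714 − 2556 = +402.57.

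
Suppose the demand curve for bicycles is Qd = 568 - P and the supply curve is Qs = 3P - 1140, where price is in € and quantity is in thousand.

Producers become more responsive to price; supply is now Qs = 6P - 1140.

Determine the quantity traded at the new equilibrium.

Solve the original market: 568 - P = 3P - 1140, hence P = 427 and Q = 141.
The shock moves the curves to Qd = 568 - P and Qs = 6P - 1140.
Setting them equal: 568 - P = 6P - 1140 → 1708 = 7P, so P = 244 and Q = 324.

324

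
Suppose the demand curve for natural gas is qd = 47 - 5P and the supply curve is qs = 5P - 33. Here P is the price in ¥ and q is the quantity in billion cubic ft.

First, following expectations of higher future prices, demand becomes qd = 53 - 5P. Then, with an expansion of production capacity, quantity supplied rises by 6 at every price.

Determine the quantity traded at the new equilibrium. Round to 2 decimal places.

13.00

Solve the original market: 47 - 5P = 5P - 33, hence P = 8 and q = 7.
With the change applied: demand qd = 53 - 5P, supply qs = 5P - 27.
Equate the new curves: 53 - 5P = 5P - 27, giving 80 = 10P, P = 8, q = 13.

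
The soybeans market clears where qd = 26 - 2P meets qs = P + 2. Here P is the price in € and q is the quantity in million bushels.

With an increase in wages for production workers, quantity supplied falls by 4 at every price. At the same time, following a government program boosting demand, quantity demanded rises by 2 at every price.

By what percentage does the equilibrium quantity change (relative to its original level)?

Before the shock: 26 - 2P = P + 2 ⇒ 24 = 3P ⇒ P = 8, q = 10.
After the shift, demand is qd = 28 - 2P and supply is qs = P - 2.
Setting them equal: 28 - 2P = P - 2 → 30 = 3P, so P = 10 and q = 8.
%Δq = (8 − 10) / 10 × 100 = -20%.

-20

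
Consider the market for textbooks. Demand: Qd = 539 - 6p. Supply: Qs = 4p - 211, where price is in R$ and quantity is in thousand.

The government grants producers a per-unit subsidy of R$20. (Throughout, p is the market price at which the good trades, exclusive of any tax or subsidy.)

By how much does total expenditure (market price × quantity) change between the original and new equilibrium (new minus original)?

+2504

Before the shock: 539 - 6p = 4p - 211 ⇒ 750 = 10p ⇒ p = 75, Q = 89.
Since sellers receive the price plus the subsidy, the effective supply curve becomes Qs = 4p - 131.
Equate the new curves: 539 - 6p = 4p - 131, giving 670 = 10p, p = 67, Q = 137.
Expenditure moves from 75×89 = 6675 to 67×137 = 9179; change = +2504.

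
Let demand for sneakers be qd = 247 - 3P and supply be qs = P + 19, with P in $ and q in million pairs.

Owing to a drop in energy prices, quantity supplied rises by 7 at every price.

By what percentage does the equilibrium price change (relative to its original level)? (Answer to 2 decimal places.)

-3.07

Solve the original market: 247 - 3P = P + 19, hence P = 57 and q = 76.
With the change applied: demand qd = 247 - 3P, supply qs = P + 26.
Clearing the new market: 247 - 3P = P + 26, so P = 55.25 and q = 81.25.
%ΔP = (55.25 − 57) / 57 × 100 = -3.07%.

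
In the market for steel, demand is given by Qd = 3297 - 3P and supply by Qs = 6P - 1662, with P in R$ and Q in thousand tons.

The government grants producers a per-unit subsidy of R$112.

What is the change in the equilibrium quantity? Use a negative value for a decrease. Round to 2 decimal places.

+224.00

Solve the original market: 3297 - 3P = 6P - 1662, hence P = 551 and Q = 1644.
Since sellers receive the price plus the subsidy, the effective supply curve becomes Qs = 6P - 990.
Setting them equal: 3297 - 3P = 6P - 990 → 4287 = 9P, so P = 1429/3 ≈ 476.3333 and Q = 1868.
ΔQ = 1868 − 1644 = +224.00.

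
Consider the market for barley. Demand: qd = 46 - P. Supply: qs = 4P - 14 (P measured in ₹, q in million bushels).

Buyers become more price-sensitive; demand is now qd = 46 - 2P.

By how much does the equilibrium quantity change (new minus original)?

Initially, 46 - P = 4P - 14, so 60 = 5P and P = 12, q = 34.
After the shift, demand is qd = 46 - 2P and supply is qs = 4P - 14.
New equilibrium: 46 - 2P = 4P - 14 ⇒ 60 = 6P ⇒ P = 10, q = 26.
Δq = 26 − 34 = -8.

-8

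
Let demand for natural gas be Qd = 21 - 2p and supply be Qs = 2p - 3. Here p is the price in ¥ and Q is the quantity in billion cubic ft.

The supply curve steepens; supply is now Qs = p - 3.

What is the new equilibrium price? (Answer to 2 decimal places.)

8.00

Solve the original market: 21 - 2p = 2p - 3, hence p = 6 and Q = 9.
The shock moves the curves to Qd = 21 - 2p and Qs = p - 3.
New equilibrium: 21 - 2p = p - 3 ⇒ 24 = 3p ⇒ p = 8, Q = 5.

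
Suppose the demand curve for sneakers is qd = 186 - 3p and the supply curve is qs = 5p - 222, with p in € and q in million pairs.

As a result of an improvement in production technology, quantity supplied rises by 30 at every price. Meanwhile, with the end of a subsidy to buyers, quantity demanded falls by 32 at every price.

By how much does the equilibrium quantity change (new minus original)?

Before the shock: 186 - 3p = 5p - 222 ⇒ 408 = 8p ⇒ p = 51, q = 33.
After the shift, demand is qd = 154 - 3p and supply is qs = 5p - 192.
Equate the new curves: 154 - 3p = 5p - 192, giving 346 = 8p, p = 43.25, q = 24.25.
Δq = 24.25 − 33 = -8.75.

-8.75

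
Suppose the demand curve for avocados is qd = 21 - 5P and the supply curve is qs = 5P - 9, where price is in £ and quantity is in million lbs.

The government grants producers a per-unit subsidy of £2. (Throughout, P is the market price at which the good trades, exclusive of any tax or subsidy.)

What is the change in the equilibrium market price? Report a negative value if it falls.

Solve the original market: 21 - 5P = 5P - 9, hence P = 3 and q = 6.
Since sellers receive the price plus the subsidy, the effective supply curve becomes qs = 5P + 1.
Setting them equal: 21 - 5P = 5P + 1 → 20 = 10P, so P = 2 and q = 11.
ΔP = 2 − 3 = -1.

-1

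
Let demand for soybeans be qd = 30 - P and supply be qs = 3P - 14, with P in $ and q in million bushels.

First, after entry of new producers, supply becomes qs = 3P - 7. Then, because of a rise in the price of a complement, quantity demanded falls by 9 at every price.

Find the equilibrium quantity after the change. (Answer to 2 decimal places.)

Before the shock: 30 - P = 3P - 14 ⇒ 44 = 4P ⇒ P = 11, q = 19.
The shock moves the curves to qd = 21 - P and qs = 3P - 7.
Equate the new curves: 21 - P = 3P - 7, giving 28 = 4P, P = 7, q = 14.

14.00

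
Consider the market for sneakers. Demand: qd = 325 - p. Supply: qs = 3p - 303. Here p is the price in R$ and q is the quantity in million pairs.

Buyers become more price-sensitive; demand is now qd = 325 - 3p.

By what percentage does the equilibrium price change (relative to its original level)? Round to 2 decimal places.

Before the shock: 325 - p = 3p - 303 ⇒ 628 = 4p ⇒ p = 157, q = 168.
The shock moves the curves to qd = 325 - 3p and qs = 3p - 303.
New equilibrium: 325 - 3p = 3p - 303 ⇒ 628 = 6p ⇒ p = 314/3 ≈ 104.6667, q = 11.
%Δp = (104.6667 − 157) / 157 × 100 = -33.33%.

-33.33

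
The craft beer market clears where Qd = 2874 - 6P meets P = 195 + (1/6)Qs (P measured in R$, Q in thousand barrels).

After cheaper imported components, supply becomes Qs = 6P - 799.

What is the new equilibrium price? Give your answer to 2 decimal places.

Before the shock: 2874 - 6P = 6P - 1170 ⇒ 4044 = 12P ⇒ P = 337, Q = 852.
The shock moves the curves to Qd = 2874 - 6P and Qs = 6P - 799.
Setting them equal: 2874 - 6P = 6P - 799 → 3673 = 12P, so P = 3673/12 ≈ 306.0833 and Q = 1037.5.

306.08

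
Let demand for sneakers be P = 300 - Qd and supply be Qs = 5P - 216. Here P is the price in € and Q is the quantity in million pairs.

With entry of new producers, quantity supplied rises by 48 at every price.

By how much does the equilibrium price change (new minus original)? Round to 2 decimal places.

-8.00

Initially, 300 - P = 5P - 216, so 516 = 6P and P = 86, Q = 214.
After the shift, demand is Qd = 300 - P and supply is Qs = 5P - 168.
Setting them equal: 300 - P = 5P - 168 → 468 = 6P, so P = 78 and Q = 222.
ΔP = 78 − 86 = -8.00.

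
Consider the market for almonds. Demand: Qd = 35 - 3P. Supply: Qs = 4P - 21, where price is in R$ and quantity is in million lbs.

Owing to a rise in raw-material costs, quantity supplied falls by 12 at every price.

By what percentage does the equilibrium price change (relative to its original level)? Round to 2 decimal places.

+21.43

Solve the original market: 35 - 3P = 4P - 21, hence P = 8 and Q = 11.
After the shift, demand is Qd = 35 - 3P and supply is Qs = 4P - 33.
New equilibrium: 35 - 3P = 4P - 33 ⇒ 68 = 7P ⇒ P = 68/7 ≈ 9.7143, Q = 41/7 ≈ 5.8571.
%ΔP = (9.7143 − 8) / 8 × 100 = +21.43%.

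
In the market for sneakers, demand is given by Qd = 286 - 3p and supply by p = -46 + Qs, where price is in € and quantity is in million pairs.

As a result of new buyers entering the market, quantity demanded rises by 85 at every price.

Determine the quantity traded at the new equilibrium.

127.25

Initially, 286 - 3p = p + 46, so 240 = 4p and p = 60, Q = 106.
With the change applied: demand Qd = 371 - 3p, supply Qs = p + 46.
Setting them equal: 371 - 3p = p + 46 → 325 = 4p, so p = 81.25 and Q = 127.25.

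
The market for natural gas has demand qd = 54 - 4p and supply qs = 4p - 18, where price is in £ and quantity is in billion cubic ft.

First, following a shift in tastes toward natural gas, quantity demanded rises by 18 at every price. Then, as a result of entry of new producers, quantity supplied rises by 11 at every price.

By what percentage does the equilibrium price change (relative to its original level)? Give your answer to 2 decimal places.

+9.72

Original equilibrium: 54 - 4p = 4p - 18 gives 72 = 8p, so p = 9 and q = 18.
The shock moves the curves to qd = 72 - 4p and qs = 4p - 7.
Clearing the new market: 72 - 4p = 4p - 7, so p = 9.875 and q = 32.5.
%Δp = (9.875 − 9) / 9 × 100 = +9.72%.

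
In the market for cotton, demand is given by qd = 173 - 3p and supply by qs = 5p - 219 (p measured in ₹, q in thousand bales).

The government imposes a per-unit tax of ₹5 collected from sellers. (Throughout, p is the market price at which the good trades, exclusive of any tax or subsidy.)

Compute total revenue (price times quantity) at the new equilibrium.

Solve the original market: 173 - 3p = 5p - 219, hence p = 49 and q = 26.
Since sellers keep the price net of the tax, the effective supply curve becomes qs = 5p - 244.
Equate the new curves: 173 - 3p = 5p - 244, giving 417 = 8p, p = 52.125, q = 16.625.
New expenditure = 52.125 × 16.625 = 866.578125.

866.578125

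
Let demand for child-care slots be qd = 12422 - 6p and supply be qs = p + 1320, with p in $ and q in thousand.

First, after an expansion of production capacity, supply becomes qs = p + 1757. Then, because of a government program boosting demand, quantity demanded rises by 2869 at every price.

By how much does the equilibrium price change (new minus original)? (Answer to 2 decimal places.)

Initially, 12422 - 6p = p + 1320, so 11102 = 7p and p = 1586, q = 2906.
The shock moves the curves to qd = 15291 - 6p and qs = p + 1757.
Equate the new curves: 15291 - 6p = p + 1757, giving 13534 = 7p, p = 13534/7 ≈ 1933.4286, q = 25833/7 ≈ 3690.4286.
Δp = 1933.4286 − 1586 = +347.43.

+347.43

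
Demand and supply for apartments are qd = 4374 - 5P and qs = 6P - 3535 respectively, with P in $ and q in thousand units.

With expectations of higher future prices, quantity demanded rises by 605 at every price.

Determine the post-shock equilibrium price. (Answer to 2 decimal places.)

Before the shock: 4374 - 5P = 6P - 3535 ⇒ 7909 = 11P ⇒ P = 719, q = 779.
With the change applied: demand qd = 4979 - 5P, supply qs = 6P - 3535.
Equate the new curves: 4979 - 5P = 6P - 3535, giving 8514 = 11P, P = 774, q = 1109.

774.00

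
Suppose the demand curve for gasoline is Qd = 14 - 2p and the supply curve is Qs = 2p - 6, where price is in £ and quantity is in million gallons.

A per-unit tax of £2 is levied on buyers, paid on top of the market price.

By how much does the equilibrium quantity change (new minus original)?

-2

Before the shock: 14 - 2p = 2p - 6 ⇒ 20 = 4p ⇒ p = 5, Q = 4.
Since buyers pay the price plus the tax, the effective demand curve becomes Qd = 10 - 2p.
Equate the new curves: 10 - 2p = 2p - 6, giving 16 = 4p, p = 4, Q = 2.
ΔQ = 2 − 4 = -2.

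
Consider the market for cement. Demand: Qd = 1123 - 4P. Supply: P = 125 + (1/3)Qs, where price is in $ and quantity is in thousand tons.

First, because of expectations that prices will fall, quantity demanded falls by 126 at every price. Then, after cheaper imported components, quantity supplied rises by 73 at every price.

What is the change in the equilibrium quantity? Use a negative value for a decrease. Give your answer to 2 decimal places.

-12.29

Original equilibrium: 1123 - 4P = 3P - 375 gives 1498 = 7P, so P = 214 and Q = 267.
With the change applied: demand Qd = 997 - 4P, supply Qs = 3P - 302.
Equate the new curves: 997 - 4P = 3P - 302, giving 1299 = 7P, P = 1299/7 ≈ 185.5714, Q = 1783/7 ≈ 254.7143.
ΔQ = 254.7143 − 267 = -12.29.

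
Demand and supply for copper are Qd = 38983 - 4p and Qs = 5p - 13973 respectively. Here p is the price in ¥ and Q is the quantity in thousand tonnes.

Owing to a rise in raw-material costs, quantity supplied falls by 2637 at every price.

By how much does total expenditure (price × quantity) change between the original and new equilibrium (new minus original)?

-2713473

Original equilibrium: 38983 - 4p = 5p - 13973 gives 52956 = 9p, so p = 5884 and Q = 15447.
With the change applied: demand Qd = 38983 - 4p, supply Qs = 5p - 16610.
Equate the new curves: 38983 - 4p = 5p - 16610, giving 55593 = 9p, p = 6177, Q = 14275.
Expenditure moves from 5884×15447 = 90890148 to 6177×14275 = 88176675; change = -2713473.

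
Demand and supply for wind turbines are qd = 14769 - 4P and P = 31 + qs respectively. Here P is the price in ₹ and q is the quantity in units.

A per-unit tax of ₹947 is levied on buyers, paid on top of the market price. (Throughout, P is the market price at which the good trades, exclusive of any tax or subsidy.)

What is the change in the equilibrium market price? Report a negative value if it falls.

-757.6

Original equilibrium: 14769 - 4P = P - 31 gives 14800 = 5P, so P = 2960 and q = 2929.
Since buyers pay the price plus the tax, the effective demand curve becomes qd = 10981 - 4P.
New equilibrium: 10981 - 4P = P - 31 ⇒ 11012 = 5P ⇒ P = 2202.4, q = 2171.4.
ΔP = 2202.4 − 2960 = -757.6.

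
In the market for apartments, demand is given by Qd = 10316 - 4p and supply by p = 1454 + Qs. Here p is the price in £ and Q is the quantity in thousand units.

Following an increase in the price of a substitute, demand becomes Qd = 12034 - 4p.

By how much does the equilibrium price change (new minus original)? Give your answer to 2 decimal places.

Before the shock: 10316 - 4p = p - 1454 ⇒ 11770 = 5p ⇒ p = 2354, Q = 900.
The shock moves the curves to Qd = 12034 - 4p and Qs = p - 1454.
Clearing the new market: 12034 - 4p = p - 1454, so p = 2697.6 and Q = 1243.6.
Δp = 2697.6 − 2354 = +343.60.

+343.60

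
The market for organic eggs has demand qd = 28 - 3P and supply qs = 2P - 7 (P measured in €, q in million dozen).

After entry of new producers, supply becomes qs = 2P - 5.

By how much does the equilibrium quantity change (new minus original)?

Original equilibrium: 28 - 3P = 2P - 7 gives 35 = 5P, so P = 7 and q = 7.
With the change applied: demand qd = 28 - 3P, supply qs = 2P - 5.
New equilibrium: 28 - 3P = 2P - 5 ⇒ 33 = 5P ⇒ P = 6.6, q = 8.2.
Δq = 8.2 − 7 = +1.2.

+1.2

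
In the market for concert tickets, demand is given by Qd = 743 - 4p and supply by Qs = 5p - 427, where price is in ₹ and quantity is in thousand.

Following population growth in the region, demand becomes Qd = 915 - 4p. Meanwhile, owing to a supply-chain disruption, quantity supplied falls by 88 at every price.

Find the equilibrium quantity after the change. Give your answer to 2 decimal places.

279.44

Original equilibrium: 743 - 4p = 5p - 427 gives 1170 = 9p, so p = 130 and Q = 223.
The new curves are Qd = 915 - 4p (demand) and Qs = 5p - 515 (supply).
New equilibrium: 915 - 4p = 5p - 515 ⇒ 1430 = 9p ⇒ p = 1430/9 ≈ 158.8889, Q = 2515/9 ≈ 279.4444.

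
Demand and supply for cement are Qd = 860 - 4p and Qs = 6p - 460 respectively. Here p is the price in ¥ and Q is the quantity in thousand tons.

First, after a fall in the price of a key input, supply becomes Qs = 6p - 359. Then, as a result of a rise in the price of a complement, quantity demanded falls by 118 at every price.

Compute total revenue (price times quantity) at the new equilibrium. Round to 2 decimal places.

33206.16

Solve the original market: 860 - 4p = 6p - 460, hence p = 132 and Q = 332.
The shock moves the curves to Qd = 742 - 4p and Qs = 6p - 359.
Setting them equal: 742 - 4p = 6p - 359 → 1101 = 10p, so p = 110.1 and Q = 301.6.
New expenditure = 110.1 × 301.6 = 33206.16.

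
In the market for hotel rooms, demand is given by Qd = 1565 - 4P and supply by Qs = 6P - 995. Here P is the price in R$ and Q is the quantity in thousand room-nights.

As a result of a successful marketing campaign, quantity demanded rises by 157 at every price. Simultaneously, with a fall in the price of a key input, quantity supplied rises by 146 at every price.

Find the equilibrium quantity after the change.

693.6

Initially, 1565 - 4P = 6P - 995, so 2560 = 10P and P = 256, Q = 541.
With the change applied: demand Qd = 1722 - 4P, supply Qs = 6P - 849.
New equilibrium: 1722 - 4P = 6P - 849 ⇒ 2571 = 10P ⇒ P = 257.1, Q = 693.6.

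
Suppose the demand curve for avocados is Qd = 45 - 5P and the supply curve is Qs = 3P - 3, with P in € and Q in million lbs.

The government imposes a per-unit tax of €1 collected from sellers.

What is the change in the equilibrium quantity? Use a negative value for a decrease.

Original equilibrium: 45 - 5P = 3P - 3 gives 48 = 8P, so P = 6 and Q = 15.
Since sellers keep the price net of the tax, the effective supply curve becomes Qs = 3P - 6.
Equate the new curves: 45 - 5P = 3P - 6, giving 51 = 8P, P = 6.375, Q = 13.125.
ΔQ = 13.125 − 15 = -1.875.

-1.875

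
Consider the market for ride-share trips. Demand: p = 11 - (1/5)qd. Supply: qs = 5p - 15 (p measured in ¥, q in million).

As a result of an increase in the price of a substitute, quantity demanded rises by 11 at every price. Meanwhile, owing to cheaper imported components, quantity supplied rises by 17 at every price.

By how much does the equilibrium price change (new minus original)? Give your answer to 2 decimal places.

Initially, 55 - 5p = 5p - 15, so 70 = 10p and p = 7, q = 20.
With the change applied: demand qd = 66 - 5p, supply qs = 5p + 2.
Clearing the new market: 66 - 5p = 5p + 2, so p = 6.4 and q = 34.
Δp = 6.4 − 7 = -0.60.

-0.60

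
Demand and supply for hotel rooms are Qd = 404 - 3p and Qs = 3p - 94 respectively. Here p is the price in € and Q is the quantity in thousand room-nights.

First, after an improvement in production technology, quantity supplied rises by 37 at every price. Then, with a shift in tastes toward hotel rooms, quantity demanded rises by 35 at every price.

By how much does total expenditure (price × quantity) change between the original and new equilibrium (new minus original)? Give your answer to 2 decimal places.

+2924.33

Original equilibrium: 404 - 3p = 3p - 94 gives 498 = 6p, so p = 83 and Q = 155.
With the change applied: demand Qd = 439 - 3p, supply Qs = 3p - 57.
Setting them equal: 439 - 3p = 3p - 57 → 496 = 6p, so p = 248/3 ≈ 82.6667 and Q = 191.
Expenditure moves from 83×155 = 12865 to 82.6667×191 = 15789.3333; change = +2924.33.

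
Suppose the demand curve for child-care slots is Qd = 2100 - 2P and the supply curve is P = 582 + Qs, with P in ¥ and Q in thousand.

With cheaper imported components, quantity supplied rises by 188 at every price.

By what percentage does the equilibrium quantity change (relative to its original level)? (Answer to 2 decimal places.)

+40.17

Initially, 2100 - 2P = P - 582, so 2682 = 3P and P = 894, Q = 312.
The new curves are Qd = 2100 - 2P (demand) and Qs = P - 394 (supply).
Equate the new curves: 2100 - 2P = P - 394, giving 2494 = 3P, P = 2494/3 ≈ 831.3333, Q = 1312/3 ≈ 437.3333.
%ΔQ = (437.3333 − 312) / 312 × 100 = +40.17%.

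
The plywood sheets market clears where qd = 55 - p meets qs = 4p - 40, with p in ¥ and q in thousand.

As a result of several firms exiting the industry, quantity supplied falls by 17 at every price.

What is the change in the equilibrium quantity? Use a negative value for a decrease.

Solve the original market: 55 - p = 4p - 40, hence p = 19 and q = 36.
After the shift, demand is qd = 55 - p and supply is qs = 4p - 57.
New equilibrium: 55 - p = 4p - 57 ⇒ 112 = 5p ⇒ p = 22.4, q = 32.6.
Δq = 32.6 − 36 = -3.4.

-3.4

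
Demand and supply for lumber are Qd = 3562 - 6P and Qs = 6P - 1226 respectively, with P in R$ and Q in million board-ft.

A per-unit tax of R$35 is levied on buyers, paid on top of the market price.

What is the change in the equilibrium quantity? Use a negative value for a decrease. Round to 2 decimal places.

-105.00

Before the shock: 3562 - 6P = 6P - 1226 ⇒ 4788 = 12P ⇒ P = 399, Q = 1168.
Since buyers pay the price plus the tax, the effective demand curve becomes Qd = 3352 - 6P.
Setting them equal: 3352 - 6P = 6P - 1226 → 4578 = 12P, so P = 381.5 and Q = 1063.
ΔQ = 1063 − 1168 = -105.00.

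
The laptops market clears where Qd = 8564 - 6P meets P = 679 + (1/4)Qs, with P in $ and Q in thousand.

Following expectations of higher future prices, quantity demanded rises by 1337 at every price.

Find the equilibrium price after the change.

1261.7

Original equilibrium: 8564 - 6P = 4P - 2716 gives 11280 = 10P, so P = 1128 and Q = 1796.
The new curves are Qd = 9901 - 6P (demand) and Qs = 4P - 2716 (supply).
Equate the new curves: 9901 - 6P = 4P - 2716, giving 12617 = 10P, P = 1261.7, Q = 2330.8.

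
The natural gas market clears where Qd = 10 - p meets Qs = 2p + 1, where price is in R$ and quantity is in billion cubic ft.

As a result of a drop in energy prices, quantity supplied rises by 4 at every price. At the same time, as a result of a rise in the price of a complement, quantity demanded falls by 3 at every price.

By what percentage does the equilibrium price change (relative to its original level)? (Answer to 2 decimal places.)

Before the shock: 10 - p = 2p + 1 ⇒ 9 = 3p ⇒ p = 3, Q = 7.
After the shift, demand is Qd = 7 - p and supply is Qs = 2p + 5.
Equate the new curves: 7 - p = 2p + 5, giving 2 = 3p, p = 2/3 ≈ 0.6667, Q = 19/3 ≈ 6.3333.
%Δp = (0.6667 − 3) / 3 × 100 = -77.78%.

-77.78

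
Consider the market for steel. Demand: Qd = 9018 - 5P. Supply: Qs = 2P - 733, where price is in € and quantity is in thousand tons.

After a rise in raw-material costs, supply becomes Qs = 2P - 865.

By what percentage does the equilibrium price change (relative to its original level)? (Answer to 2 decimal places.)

+1.35

Original equilibrium: 9018 - 5P = 2P - 733 gives 9751 = 7P, so P = 1393 and Q = 2053.
The new curves are Qd = 9018 - 5P (demand) and Qs = 2P - 865 (supply).
Clearing the new market: 9018 - 5P = 2P - 865, so P = 9883/7 ≈ 1411.8571 and Q = 13711/7 ≈ 1958.7143.
%ΔP = (1411.8571 − 1393) / 1393 × 100 = +1.35%.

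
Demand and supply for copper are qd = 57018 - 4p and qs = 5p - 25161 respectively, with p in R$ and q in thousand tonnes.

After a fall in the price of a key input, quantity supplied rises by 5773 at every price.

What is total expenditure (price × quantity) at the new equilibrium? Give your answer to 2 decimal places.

195767264.54

Original equilibrium: 57018 - 4p = 5p - 25161 gives 82179 = 9p, so p = 9131 and q = 20494.
The new curves are qd = 57018 - 4p (demand) and qs = 5p - 19388 (supply).
Clearing the new market: 57018 - 4p = 5p - 19388, so p = 76406/9 ≈ 8489.5556 and q = 207538/9 ≈ 23059.7778.
New expenditure = 8489.5556 × 23059.7778 = 195767264.54.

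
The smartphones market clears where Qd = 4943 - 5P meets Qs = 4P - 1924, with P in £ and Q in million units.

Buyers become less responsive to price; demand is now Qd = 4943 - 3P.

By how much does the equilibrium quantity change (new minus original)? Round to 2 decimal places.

Original equilibrium: 4943 - 5P = 4P - 1924 gives 6867 = 9P, so P = 763 and Q = 1128.
After the shift, demand is Qd = 4943 - 3P and supply is Qs = 4P - 1924.
Equate the new curves: 4943 - 3P = 4P - 1924, giving 6867 = 7P, P = 981, Q = 2000.
ΔQ = 2000 − 1128 = +872.00.

+872.00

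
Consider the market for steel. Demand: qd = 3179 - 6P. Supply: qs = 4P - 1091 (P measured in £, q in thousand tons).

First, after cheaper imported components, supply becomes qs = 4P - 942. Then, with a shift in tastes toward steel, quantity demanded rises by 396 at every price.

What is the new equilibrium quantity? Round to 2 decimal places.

864.80

Initially, 3179 - 6P = 4P - 1091, so 4270 = 10P and P = 427, q = 617.
With the change applied: demand qd = 3575 - 6P, supply qs = 4P - 942.
New equilibrium: 3575 - 6P = 4P - 942 ⇒ 4517 = 10P ⇒ P = 451.7, q = 864.8.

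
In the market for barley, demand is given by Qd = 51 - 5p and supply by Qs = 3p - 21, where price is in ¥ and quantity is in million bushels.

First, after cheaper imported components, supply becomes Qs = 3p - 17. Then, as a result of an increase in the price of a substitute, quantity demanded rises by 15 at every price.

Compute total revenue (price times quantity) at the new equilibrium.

Initially, 51 - 5p = 3p - 21, so 72 = 8p and p = 9, Q = 6.
After the shift, demand is Qd = 66 - 5p and supply is Qs = 3p - 17.
Equate the new curves: 66 - 5p = 3p - 17, giving 83 = 8p, p = 10.375, Q = 14.125.
New expenditure = 10.375 × 14.125 = 146.546875.

146.546875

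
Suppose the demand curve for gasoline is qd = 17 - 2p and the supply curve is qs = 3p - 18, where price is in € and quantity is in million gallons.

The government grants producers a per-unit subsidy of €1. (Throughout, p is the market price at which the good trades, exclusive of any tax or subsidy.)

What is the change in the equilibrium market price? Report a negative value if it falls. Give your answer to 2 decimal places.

Solve the original market: 17 - 2p = 3p - 18, hence p = 7 and q = 3.
Since sellers receive the price plus the subsidy, the effective supply curve becomes qs = 3p - 15.
New equilibrium: 17 - 2p = 3p - 15 ⇒ 32 = 5p ⇒ p = 6.4, q = 4.2.
Δp = 6.4 − 7 = -0.60.

-0.60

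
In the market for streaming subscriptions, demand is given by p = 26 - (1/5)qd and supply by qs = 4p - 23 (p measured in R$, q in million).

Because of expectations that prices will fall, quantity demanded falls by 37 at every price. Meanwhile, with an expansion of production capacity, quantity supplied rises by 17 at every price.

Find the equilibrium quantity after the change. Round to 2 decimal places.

Solve the original market: 130 - 5p = 4p - 23, hence p = 17 and q = 45.
The new curves are qd = 93 - 5p (demand) and qs = 4p - 6 (supply).
Equate the new curves: 93 - 5p = 4p - 6, giving 99 = 9p, p = 11, q = 38.

38.00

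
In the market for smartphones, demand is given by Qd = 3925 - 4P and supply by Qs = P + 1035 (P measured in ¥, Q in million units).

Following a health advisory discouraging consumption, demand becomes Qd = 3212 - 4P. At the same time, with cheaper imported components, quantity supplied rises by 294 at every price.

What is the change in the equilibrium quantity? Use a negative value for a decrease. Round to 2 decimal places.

Initially, 3925 - 4P = P + 1035, so 2890 = 5P and P = 578, Q = 1613.
After the shift, demand is Qd = 3212 - 4P and supply is Qs = P + 1329.
Setting them equal: 3212 - 4P = P + 1329 → 1883 = 5P, so P = 376.6 and Q = 1705.6.
ΔQ = 1705.6 − 1613 = +92.60.

+92.60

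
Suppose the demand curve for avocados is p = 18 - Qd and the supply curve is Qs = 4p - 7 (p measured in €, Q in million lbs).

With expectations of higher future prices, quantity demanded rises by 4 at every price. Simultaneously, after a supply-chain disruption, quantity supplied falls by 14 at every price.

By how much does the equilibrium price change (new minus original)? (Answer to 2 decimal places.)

+3.60

Initially, 18 - p = 4p - 7, so 25 = 5p and p = 5, Q = 13.
With the change applied: demand Qd = 22 - p, supply Qs = 4p - 21.
New equilibrium: 22 - p = 4p - 21 ⇒ 43 = 5p ⇒ p = 8.6, Q = 13.4.
Δp = 8.6 − 5 = +3.60.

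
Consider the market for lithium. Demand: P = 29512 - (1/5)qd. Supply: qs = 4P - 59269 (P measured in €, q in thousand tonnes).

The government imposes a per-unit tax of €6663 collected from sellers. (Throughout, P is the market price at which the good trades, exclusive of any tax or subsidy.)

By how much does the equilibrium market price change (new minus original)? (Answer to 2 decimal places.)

+2961.33

Before the shock: 147560 - 5P = 4P - 59269 ⇒ 206829 = 9P ⇒ P = 22981, q = 32655.
Since sellers keep the price net of the tax, the effective supply curve becomes qs = 4P - 85921.
Clearing the new market: 147560 - 5P = 4P - 85921, so P = 77827/3 ≈ 25942.3333 and q = 53545/3 ≈ 17848.3333.
ΔP = 25942.3333 − 22981 = +2961.33.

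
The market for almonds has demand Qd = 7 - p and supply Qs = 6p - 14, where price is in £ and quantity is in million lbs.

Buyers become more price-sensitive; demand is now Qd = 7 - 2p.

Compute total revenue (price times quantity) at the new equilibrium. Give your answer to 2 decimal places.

4.59

Solve the original market: 7 - p = 6p - 14, hence p = 3 and Q = 4.
After the shift, demand is Qd = 7 - 2p and supply is Qs = 6p - 14.
New equilibrium: 7 - 2p = 6p - 14 ⇒ 21 = 8p ⇒ p = 2.625, Q = 1.75.
New expenditure = 2.625 × 1.75 = 4.59.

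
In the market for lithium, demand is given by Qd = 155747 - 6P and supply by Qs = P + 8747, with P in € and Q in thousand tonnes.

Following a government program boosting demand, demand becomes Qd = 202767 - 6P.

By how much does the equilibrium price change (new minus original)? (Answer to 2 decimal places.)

+6717.14

Original equilibrium: 155747 - 6P = P + 8747 gives 147000 = 7P, so P = 21000 and Q = 29747.
With the change applied: demand Qd = 202767 - 6P, supply Qs = P + 8747.
Clearing the new market: 202767 - 6P = P + 8747, so P = 194020/7 ≈ 27717.1429 and Q = 255249/7 ≈ 36464.1429.
ΔP = 27717.1429 − 21000 = +6717.14.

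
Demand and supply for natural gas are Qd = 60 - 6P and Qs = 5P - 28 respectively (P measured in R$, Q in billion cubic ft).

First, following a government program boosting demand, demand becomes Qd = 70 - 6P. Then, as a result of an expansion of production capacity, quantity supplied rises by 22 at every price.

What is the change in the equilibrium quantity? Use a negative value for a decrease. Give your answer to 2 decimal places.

Solve the original market: 60 - 6P = 5P - 28, hence P = 8 and Q = 12.
The new curves are Qd = 70 - 6P (demand) and Qs = 5P - 6 (supply).
New equilibrium: 70 - 6P = 5P - 6 ⇒ 76 = 11P ⇒ P = 76/11 ≈ 6.9091, Q = 314/11 ≈ 28.5455.
ΔQ = 28.5455 − 12 = +16.55.

+16.55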